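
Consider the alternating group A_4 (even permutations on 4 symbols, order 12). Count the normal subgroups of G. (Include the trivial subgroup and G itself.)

G has 10 subgroups. Checking conjugation-invariance by order — order 1: 1/1 normal; order 2: 0/3 normal; order 3: 0/4 normal; order 4: 1/1 normal; order 12: 1/1 normal.
Total normal subgroups: 3.

3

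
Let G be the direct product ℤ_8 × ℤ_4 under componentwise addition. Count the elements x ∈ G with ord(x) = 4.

12

An element (a,b) has order lcm(ord(a), ord(b)); count pairs with lcm equal to 4.
Enumerating gives 12 such elements.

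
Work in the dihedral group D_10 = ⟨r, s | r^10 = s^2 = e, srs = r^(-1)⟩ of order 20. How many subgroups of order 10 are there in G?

|G| = 20 and 10 | 20, so subgroups of order 10 are possible by Lagrange.
The subgroups of order 10 are: {e, r, r^2, r^3, r^4, r^5, r^6, r^7, r^8, r^9}; {e, r^2, r^4, r^6, r^8, s, r^2s, r^4s, r^6s, r^8s}; {e, r^2, r^4, r^6, r^8, rs, r^3s, r^5s, r^7s, r^9s}.
So G has 3 subgroups of order 10.

3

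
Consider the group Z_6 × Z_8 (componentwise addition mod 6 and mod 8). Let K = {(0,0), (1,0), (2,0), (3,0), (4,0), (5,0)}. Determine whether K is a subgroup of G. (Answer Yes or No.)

Yes

|K| = 6 divides |G| = 48, consistent with Lagrange.
K contains the identity, every element's inverse is in K, and K is closed under +: it is a subgroup.
In fact K = ⟨(5,0)⟩.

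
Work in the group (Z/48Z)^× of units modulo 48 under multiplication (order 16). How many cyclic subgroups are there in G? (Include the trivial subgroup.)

12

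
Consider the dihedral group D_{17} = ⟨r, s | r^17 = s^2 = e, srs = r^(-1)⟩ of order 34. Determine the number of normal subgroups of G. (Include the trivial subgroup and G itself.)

3

G has 20 subgroups. Checking conjugation-invariance by order — order 1: 1/1 normal; order 2: 0/17 normal; order 17: 1/1 normal; order 34: 1/1 normal.
Total normal subgroups: 3.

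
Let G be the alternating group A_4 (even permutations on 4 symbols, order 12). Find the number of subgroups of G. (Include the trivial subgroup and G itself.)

|G| = 12, so by Lagrange every subgroup order divides 12. Divisors: 1, 2, 3, 4, 6, 12.
Subgroups by order — order 1: 1; order 2: 3; order 3: 4; order 4: 1; order 6: 0; order 12: 1.
Total: 1 + 3 + 4 + 1 + 0 + 1 = 10.

10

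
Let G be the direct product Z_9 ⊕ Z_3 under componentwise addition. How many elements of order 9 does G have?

An element (a,b) has order lcm(ord(a), ord(b)); count pairs with lcm equal to 9.
Enumerating gives 18 such elements.

18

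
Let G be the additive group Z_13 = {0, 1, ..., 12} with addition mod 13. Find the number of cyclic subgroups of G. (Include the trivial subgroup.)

Each element a generates a cyclic subgroup ⟨a⟩; distinct elements may generate the same one (a cyclic group of order d has φ(d) generators).
Cyclic subgroups by order — order 1: 1; order 13: 1.
Total: 2.

2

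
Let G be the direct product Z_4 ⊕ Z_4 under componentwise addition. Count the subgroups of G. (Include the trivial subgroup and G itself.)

|G| = 16, so by Lagrange every subgroup order divides 16. Divisors: 1, 2, 4, 8, 16.
Subgroups by order — order 1: 1; order 2: 3; order 4: 7; order 8: 3; order 16: 1.
Total: 1 + 3 + 7 + 3 + 1 = 15.

15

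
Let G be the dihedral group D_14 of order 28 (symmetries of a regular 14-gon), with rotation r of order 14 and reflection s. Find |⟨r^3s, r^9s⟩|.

14

|⟨r^3s⟩| = 2 and |⟨r^9s⟩| = 2, so |H| is a multiple of lcm(2, 2) = 2 and divides |G| = 28.
Closing under the operation: H = {e, r^2, r^4, r^6, r^8, r^10, r^12, rs, r^3s, r^5s, r^7s, r^9s, r^11s, r^13s}, so |H| = 14.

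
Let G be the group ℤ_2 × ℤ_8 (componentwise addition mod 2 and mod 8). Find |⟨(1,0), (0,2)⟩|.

|⟨(1,0)⟩| = 2 and |⟨(0,2)⟩| = 4, so |H| is a multiple of lcm(2, 4) = 4 and divides |G| = 16.
Closing under the operation: H = {(0,0), (0,2), (0,4), (0,6), (1,0), (1,2), (1,4), (1,6)}, so |H| = 8.

8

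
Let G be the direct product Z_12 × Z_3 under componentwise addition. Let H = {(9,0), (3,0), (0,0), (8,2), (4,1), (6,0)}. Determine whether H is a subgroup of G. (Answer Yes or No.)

No

Closure fails: (9,0) + (8,2) = (5,2) ∉ H. So H is not a subgroup.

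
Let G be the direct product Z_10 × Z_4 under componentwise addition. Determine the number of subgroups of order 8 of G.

|G| = 40 and 8 | 40, so subgroups of order 8 are possible by Lagrange.
The subgroups of order 8 are: {(0,0), (0,1), (0,2), (0,3), (5,0), (5,1), (5,2), (5,3)}.
So G has 1 subgroup of order 8.

1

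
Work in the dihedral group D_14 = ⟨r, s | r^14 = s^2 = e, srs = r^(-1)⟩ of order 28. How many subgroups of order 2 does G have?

15

|G| = 28 and 2 | 28, so subgroups of order 2 are possible by Lagrange.
The subgroups of order 2 are: {e, r^10s}; {e, r^11s}; {e, r^12s}; {e, r^13s}; … (15 in all).
So G has 15 subgroups of order 2.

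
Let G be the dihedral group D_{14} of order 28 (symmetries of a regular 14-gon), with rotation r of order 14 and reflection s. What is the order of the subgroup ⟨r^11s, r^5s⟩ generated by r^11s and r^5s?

14

|⟨r^11s⟩| = 2 and |⟨r^5s⟩| = 2, so |H| is a multiple of lcm(2, 2) = 2 and divides |G| = 28.
Closing under the operation: H = {e, r^2, r^4, r^6, r^8, r^10, r^12, rs, r^3s, r^5s, r^7s, r^9s, r^11s, r^13s}, so |H| = 14.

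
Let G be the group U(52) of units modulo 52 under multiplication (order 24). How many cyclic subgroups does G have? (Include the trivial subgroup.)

12

A cyclic subgroup of order d is generated by each of its φ(d) elements of order d, so the cyclic subgroups of order d number (#elements of order d)/φ(d).
Cyclic subgroups by order — order 1: 1; order 2: 3; order 3: 1; order 4: 2; order 6: 3; order 12: 2.
Total: 12.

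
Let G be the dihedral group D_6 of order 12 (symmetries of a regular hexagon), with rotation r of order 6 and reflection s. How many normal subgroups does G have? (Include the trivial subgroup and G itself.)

7

G has 16 subgroups. Checking conjugation-invariance by order — order 1: 1/1 normal; order 2: 1/7 normal; order 3: 1/1 normal; order 4: 0/3 normal; order 6: 3/3 normal; order 12: 1/1 normal.
Total normal subgroups: 7.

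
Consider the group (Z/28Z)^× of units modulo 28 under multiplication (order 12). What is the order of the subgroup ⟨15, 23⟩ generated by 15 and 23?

6

|⟨15⟩| = 2 and |⟨23⟩| = 6, so |H| is a multiple of lcm(2, 6) = 6 and divides |G| = 12.
Closing under the operation: H = {1, 9, 11, 15, 23, 25}, so |H| = 6.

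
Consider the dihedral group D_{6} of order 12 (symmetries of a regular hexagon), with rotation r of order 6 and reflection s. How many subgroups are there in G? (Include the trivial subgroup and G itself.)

16

|G| = 12, so by Lagrange every subgroup order divides 12. Divisors: 1, 2, 3, 4, 6, 12.
Subgroups by order — order 1: 1; order 2: 7; order 3: 1; order 4: 3; order 6: 3; order 12: 1.
Total: 1 + 7 + 1 + 3 + 3 + 1 = 16.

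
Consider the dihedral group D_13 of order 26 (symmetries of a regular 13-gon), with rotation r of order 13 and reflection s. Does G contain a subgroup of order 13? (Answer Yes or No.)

13 | 26. A subgroup of order 13 is {e, r, r^2, r^3, r^4, r^5, r^6, r^7, r^8, r^9, r^10, r^11, r^12}.

Yes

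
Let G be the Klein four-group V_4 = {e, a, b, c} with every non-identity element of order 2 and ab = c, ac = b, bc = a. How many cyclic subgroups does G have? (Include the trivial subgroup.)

4

A cyclic subgroup of order d is generated by each of its φ(d) elements of order d, so the cyclic subgroups of order d number (#elements of order d)/φ(d).
Cyclic subgroups by order — order 1: 1; order 2: 3.
Total: 4.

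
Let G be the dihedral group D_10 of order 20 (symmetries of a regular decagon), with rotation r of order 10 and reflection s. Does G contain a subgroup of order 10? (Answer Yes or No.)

10 | 20. A subgroup of order 10 is {e, r, r^2, r^3, r^4, r^5, r^6, r^7, r^8, r^9}.

Yes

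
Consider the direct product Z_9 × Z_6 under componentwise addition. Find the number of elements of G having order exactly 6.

8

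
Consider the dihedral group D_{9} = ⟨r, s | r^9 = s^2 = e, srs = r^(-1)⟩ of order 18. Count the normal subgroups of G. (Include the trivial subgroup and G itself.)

G has 16 subgroups. Checking conjugation-invariance by order — order 1: 1/1 normal; order 2: 0/9 normal; order 3: 1/1 normal; order 6: 0/3 normal; order 9: 1/1 normal; order 18: 1/1 normal.
Total normal subgroups: 4.

4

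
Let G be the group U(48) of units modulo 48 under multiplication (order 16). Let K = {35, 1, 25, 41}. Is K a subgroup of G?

No

35 ∈ K but its inverse 11 ∉ K, so K is not a subgroup.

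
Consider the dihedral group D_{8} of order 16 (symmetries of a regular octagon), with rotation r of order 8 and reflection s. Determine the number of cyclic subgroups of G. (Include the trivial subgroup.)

12

A cyclic subgroup of order d is generated by each of its φ(d) elements of order d, so the cyclic subgroups of order d number (#elements of order d)/φ(d).
Cyclic subgroups by order — order 1: 1; order 2: 9; order 4: 1; order 8: 1.
Total: 12.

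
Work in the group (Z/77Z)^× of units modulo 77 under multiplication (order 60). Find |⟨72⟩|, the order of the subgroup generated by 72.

30

Compute successive powers of 72 mod 77: 72, 25, 29, 9, 32, 71, 30, 4, …; 72^30 ≡ 1 (mod 77).
So |⟨72⟩| = 30.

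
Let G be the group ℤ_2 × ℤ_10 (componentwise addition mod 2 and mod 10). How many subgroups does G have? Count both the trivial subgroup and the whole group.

10

|G| = 20, so by Lagrange every subgroup order divides 20. Divisors: 1, 2, 4, 5, 10, 20.
Subgroups by order — order 1: 1; order 2: 3; order 4: 1; order 5: 1; order 10: 3; order 20: 1.
Total: 1 + 3 + 1 + 1 + 3 + 1 = 10.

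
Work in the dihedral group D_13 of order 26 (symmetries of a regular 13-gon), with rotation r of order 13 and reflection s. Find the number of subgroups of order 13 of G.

|G| = 26 and 13 | 26, so subgroups of order 13 are possible by Lagrange.
The subgroups of order 13 are: {e, r, r^2, r^3, r^4, r^5, r^6, r^7, r^8, r^9, r^10, r^11, r^12}.
So G has 1 subgroup of order 13.

1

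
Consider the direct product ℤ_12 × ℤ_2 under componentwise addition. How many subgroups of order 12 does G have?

3

|G| = 24 and 12 | 24, so subgroups of order 12 are possible by Lagrange.
The subgroups of order 12 are: {(0,0), (0,1), (2,0), (2,1), (4,0), (4,1), (6,0), (6,1), (8,0), (8,1), (10,0), (10,1)}; {(0,0), (1,0), (2,0), (3,0), (4,0), (5,0), (6,0), (7,0), (8,0), (9,0), (10,0), (11,0)}; {(0,0), (1,1), (2,0), (3,1), (4,0), (5,1), (6,0), (7,1), (8,0), (9,1), (10,0), (11,1)}.
So G has 3 subgroups of order 12.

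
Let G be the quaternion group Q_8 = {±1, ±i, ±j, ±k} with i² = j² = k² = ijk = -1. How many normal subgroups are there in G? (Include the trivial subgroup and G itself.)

6

G has 6 subgroups. Checking conjugation-invariance by order — order 1: 1/1 normal; order 2: 1/1 normal; order 4: 3/3 normal; order 8: 1/1 normal.
Total normal subgroups: 6.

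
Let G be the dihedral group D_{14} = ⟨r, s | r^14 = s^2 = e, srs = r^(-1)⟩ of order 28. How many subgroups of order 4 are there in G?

7

|G| = 28 and 4 | 28, so subgroups of order 4 are possible by Lagrange.
The subgroups of order 4 are: {e, r^7, r^3s, r^10s}; {e, r^7, r^4s, r^11s}; {e, r^7, r^5s, r^12s}; {e, r^7, r^6s, r^13s}; … (7 in all).
So G has 7 subgroups of order 4.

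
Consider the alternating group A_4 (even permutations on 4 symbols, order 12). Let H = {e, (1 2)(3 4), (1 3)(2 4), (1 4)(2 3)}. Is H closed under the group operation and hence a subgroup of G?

Yes

|H| = 4 divides |G| = 12, consistent with Lagrange.
H contains the identity, every element's inverse is in H, and H is closed under ∘: it is a subgroup.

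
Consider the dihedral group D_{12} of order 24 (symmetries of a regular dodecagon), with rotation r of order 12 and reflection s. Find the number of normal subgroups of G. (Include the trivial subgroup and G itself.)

G has 34 subgroups. Checking conjugation-invariance by order — order 1: 1/1 normal; order 2: 1/13 normal; order 3: 1/1 normal; order 4: 1/7 normal; order 6: 1/5 normal; order 8: 0/3 normal; order 12: 3/3 normal; order 24: 1/1 normal.
Total normal subgroups: 9.

9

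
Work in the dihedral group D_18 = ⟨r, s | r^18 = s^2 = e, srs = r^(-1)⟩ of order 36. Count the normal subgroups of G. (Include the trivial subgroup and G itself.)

9

G has 45 subgroups. Checking conjugation-invariance by order — order 1: 1/1 normal; order 2: 1/19 normal; order 3: 1/1 normal; order 4: 0/9 normal; order 6: 1/7 normal; order 9: 1/1 normal; order 12: 0/3 normal; order 18: 3/3 normal; order 36: 1/1 normal.
Total normal subgroups: 9.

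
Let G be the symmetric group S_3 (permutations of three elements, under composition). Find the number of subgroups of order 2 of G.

|G| = 6 and 2 | 6, so subgroups of order 2 are possible by Lagrange.
The subgroups of order 2 are: {e, (1 2)}; {e, (1 3)}; {e, (2 3)}.
So G has 3 subgroups of order 2.

3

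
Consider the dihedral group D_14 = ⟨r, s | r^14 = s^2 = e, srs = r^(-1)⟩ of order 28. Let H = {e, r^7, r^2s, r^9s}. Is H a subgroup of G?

|H| = 4 divides |G| = 28, consistent with Lagrange.
H contains the identity, every element's inverse is in H, and H is closed under ·: it is a subgroup.

Yes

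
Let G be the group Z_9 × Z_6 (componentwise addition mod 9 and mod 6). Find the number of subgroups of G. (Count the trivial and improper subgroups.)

|G| = 54, so by Lagrange every subgroup order divides 54. Divisors: 1, 2, 3, 6, 9, 18, 27, 54.
Subgroups by order — order 1: 1; order 2: 1; order 3: 4; order 6: 4; order 9: 4; order 18: 4; order 27: 1; order 54: 1.
Total: 1 + 1 + 4 + 4 + 4 + 4 + 1 + 1 = 20.

20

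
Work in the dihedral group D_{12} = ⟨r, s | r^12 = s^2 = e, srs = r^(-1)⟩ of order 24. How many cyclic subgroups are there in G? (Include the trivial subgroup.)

18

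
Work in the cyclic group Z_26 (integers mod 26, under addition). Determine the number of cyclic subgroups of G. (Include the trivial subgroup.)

4

Group the elements of G by the cyclic subgroup they generate; each cyclic subgroup of order d accounts for φ(d) elements.
Cyclic subgroups by order — order 1: 1; order 2: 1; order 13: 1; order 26: 1.
Total: 4.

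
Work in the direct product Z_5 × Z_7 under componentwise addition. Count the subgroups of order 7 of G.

1

|G| = 35 and 7 | 35, so subgroups of order 7 are possible by Lagrange.
The subgroups of order 7 are: {(0,0), (0,1), (0,2), (0,3), (0,4), (0,5), (0,6)}.
So G has 1 subgroup of order 7.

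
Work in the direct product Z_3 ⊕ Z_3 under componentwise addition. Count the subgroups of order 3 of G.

|G| = 9 and 3 | 9, so subgroups of order 3 are possible by Lagrange.
The subgroups of order 3 are: {(0,0), (0,1), (0,2)}; {(0,0), (1,0), (2,0)}; {(0,0), (1,1), (2,2)}; {(0,0), (1,2), (2,1)}.
So G has 4 subgroups of order 3.

4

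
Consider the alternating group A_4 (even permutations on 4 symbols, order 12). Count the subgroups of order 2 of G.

3

|G| = 12 and 2 | 12, so subgroups of order 2 are possible by Lagrange.
The subgroups of order 2 are: {e, (1 2)(3 4)}; {e, (1 3)(2 4)}; {e, (1 4)(2 3)}.
So G has 3 subgroups of order 2.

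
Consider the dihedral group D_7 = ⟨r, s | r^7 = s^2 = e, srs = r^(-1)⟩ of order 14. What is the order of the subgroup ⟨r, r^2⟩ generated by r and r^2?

7

|⟨r⟩| = 7 and |⟨r^2⟩| = 7, so |H| is a multiple of lcm(7, 7) = 7 and divides |G| = 14.
Closing under the operation: H = {e, r, r^2, r^3, r^4, r^5, r^6}, so |H| = 7.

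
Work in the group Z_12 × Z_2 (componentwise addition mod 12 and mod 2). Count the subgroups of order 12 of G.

3

|G| = 24 and 12 | 24, so subgroups of order 12 are possible by Lagrange.
The subgroups of order 12 are: {(0,0), (0,1), (2,0), (2,1), (4,0), (4,1), (6,0), (6,1), (8,0), (8,1), (10,0), (10,1)}; {(0,0), (1,0), (2,0), (3,0), (4,0), (5,0), (6,0), (7,0), (8,0), (9,0), (10,0), (11,0)}; {(0,0), (1,1), (2,0), (3,1), (4,0), (5,1), (6,0), (7,1), (8,0), (9,1), (10,0), (11,1)}.
So G has 3 subgroups of order 12.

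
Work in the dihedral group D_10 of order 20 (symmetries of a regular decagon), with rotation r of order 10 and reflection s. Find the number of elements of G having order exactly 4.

No element of G has order 4 (even though 4 | 20).

0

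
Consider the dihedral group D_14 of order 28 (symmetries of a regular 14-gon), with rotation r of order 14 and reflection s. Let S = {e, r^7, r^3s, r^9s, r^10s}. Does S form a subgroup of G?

|S| = 5 does not divide |G| = 28, so by Lagrange S is not a subgroup.

No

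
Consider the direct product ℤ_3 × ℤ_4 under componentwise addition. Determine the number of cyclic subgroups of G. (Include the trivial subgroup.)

Each element a generates a cyclic subgroup ⟨a⟩; distinct elements may generate the same one (a cyclic group of order d has φ(d) generators).
Cyclic subgroups by order — order 1: 1; order 2: 1; order 3: 1; order 4: 1; order 6: 1; order 12: 1.
Total: 6.

6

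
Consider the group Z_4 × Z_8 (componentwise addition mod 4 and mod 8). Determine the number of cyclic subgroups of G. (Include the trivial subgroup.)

14

Group the elements of G by the cyclic subgroup they generate; each cyclic subgroup of order d accounts for φ(d) elements.
Cyclic subgroups by order — order 1: 1; order 2: 3; order 4: 6; order 8: 4.
Total: 14.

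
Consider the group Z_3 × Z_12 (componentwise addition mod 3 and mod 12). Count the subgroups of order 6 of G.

|G| = 36 and 6 | 36, so subgroups of order 6 are possible by Lagrange.
The subgroups of order 6 are: {(0,0), (0,2), (0,4), (0,6), (0,8), (0,10)}; {(0,0), (0,6), (1,0), (1,6), (2,0), (2,6)}; {(0,0), (0,6), (1,4), (1,10), (2,2), (2,8)}; {(0,0), (0,6), (1,2), (1,8), (2,4), (2,10)}.
So G has 4 subgroups of order 6.

4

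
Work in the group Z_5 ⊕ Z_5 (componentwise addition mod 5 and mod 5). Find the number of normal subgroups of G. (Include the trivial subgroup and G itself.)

8

G is abelian, so every subgroup is normal.
G has 8 subgroups in total, hence 8 normal subgroups.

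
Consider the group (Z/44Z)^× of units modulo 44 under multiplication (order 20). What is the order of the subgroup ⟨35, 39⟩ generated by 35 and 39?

10

|⟨35⟩| = 10 and |⟨39⟩| = 10, so |H| is a multiple of lcm(10, 10) = 10 and divides |G| = 20.
Closing under the operation: H = {1, 5, 7, 9, 19, 25, 35, 37, 39, 43}, so |H| = 10.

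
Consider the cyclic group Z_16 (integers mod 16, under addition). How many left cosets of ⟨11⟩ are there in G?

|⟨11⟩| = 16 and |G| = 16.
By Lagrange, [G : H] = |G|/|H| = 16/16 = 1.

1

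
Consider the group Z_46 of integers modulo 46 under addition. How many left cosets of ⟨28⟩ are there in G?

|⟨28⟩| = 23 and |G| = 46.
By Lagrange, [G : H] = |G|/|H| = 46/23 = 2.

2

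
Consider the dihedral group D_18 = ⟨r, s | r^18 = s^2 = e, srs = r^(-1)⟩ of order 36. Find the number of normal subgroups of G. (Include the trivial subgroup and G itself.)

G has 45 subgroups. Checking conjugation-invariance by order — order 1: 1/1 normal; order 2: 1/19 normal; order 3: 1/1 normal; order 4: 0/9 normal; order 6: 1/7 normal; order 9: 1/1 normal; order 12: 0/3 normal; order 18: 3/3 normal; order 36: 1/1 normal.
Total normal subgroups: 9.

9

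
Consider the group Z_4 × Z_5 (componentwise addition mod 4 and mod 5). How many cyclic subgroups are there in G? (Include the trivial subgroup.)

6

Group the elements of G by the cyclic subgroup they generate; each cyclic subgroup of order d accounts for φ(d) elements.
Cyclic subgroups by order — order 1: 1; order 2: 1; order 4: 1; order 5: 1; order 10: 1; order 20: 1.
Total: 6.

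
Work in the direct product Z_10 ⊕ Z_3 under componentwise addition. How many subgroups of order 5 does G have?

|G| = 30 and 5 | 30, so subgroups of order 5 are possible by Lagrange.
The subgroups of order 5 are: {(0,0), (2,0), (4,0), (6,0), (8,0)}.
So G has 1 subgroup of order 5.

1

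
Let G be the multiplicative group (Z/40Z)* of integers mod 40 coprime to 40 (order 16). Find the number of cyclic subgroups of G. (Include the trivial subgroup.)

A cyclic subgroup of order d is generated by each of its φ(d) elements of order d, so the cyclic subgroups of order d number (#elements of order d)/φ(d).
Cyclic subgroups by order — order 1: 1; order 2: 7; order 4: 4.
Total: 12.

12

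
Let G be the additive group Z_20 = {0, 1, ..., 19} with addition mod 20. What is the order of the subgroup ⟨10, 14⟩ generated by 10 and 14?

10

|⟨10⟩| = 2 and |⟨14⟩| = 10, so |H| is a multiple of lcm(2, 10) = 10 and divides |G| = 20.
Closing under the operation: H = {0, 2, 4, 6, 8, 10, 12, 14, 16, 18}, so |H| = 10.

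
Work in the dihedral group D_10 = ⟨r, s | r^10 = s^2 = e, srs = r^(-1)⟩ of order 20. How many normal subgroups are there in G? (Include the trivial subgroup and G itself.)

G has 22 subgroups. Checking conjugation-invariance by order — order 1: 1/1 normal; order 2: 1/11 normal; order 4: 0/5 normal; order 5: 1/1 normal; order 10: 3/3 normal; order 20: 1/1 normal.
Total normal subgroups: 7.

7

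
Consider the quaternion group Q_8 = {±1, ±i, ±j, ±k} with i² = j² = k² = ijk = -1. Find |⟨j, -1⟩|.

|⟨j⟩| = 4 and |⟨-1⟩| = 2, so |H| is a multiple of lcm(4, 2) = 4 and divides |G| = 8.
Closing under the operation: H = {1, -1, j, -j}, so |H| = 4.

4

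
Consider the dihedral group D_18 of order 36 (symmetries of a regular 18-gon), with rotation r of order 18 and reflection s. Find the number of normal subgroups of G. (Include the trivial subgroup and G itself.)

G has 45 subgroups. Checking conjugation-invariance by order — order 1: 1/1 normal; order 2: 1/19 normal; order 3: 1/1 normal; order 4: 0/9 normal; order 6: 1/7 normal; order 9: 1/1 normal; order 12: 0/3 normal; order 18: 3/3 normal; order 36: 1/1 normal.
Total normal subgroups: 9.

9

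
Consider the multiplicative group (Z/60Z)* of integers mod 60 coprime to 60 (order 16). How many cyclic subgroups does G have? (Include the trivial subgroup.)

Each element a generates a cyclic subgroup ⟨a⟩; distinct elements may generate the same one (a cyclic group of order d has φ(d) generators).
Cyclic subgroups by order — order 1: 1; order 2: 7; order 4: 4.
Total: 12.

12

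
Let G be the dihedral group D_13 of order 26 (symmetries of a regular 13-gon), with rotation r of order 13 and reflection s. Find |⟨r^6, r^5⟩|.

|⟨r^6⟩| = 13 and |⟨r^5⟩| = 13, so |H| is a multiple of lcm(13, 13) = 13 and divides |G| = 26.
Closing under the operation: H = {e, r, r^2, r^3, r^4, r^5, r^6, r^7, r^8, r^9, r^10, r^11, r^12}, so |H| = 13.

13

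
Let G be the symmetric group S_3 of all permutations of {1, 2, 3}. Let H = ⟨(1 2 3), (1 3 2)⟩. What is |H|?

|⟨(1 2 3)⟩| = 3 and |⟨(1 3 2)⟩| = 3, so |H| is a multiple of lcm(3, 3) = 3 and divides |G| = 6.
Closing under the operation: H = {e, (1 2 3), (1 3 2)}, so |H| = 3.

3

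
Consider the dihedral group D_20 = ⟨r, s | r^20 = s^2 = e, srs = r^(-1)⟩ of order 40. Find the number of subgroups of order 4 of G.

|G| = 40 and 4 | 40, so subgroups of order 4 are possible by Lagrange.
The subgroups of order 4 are: {e, r^10, s, r^10s}; {e, r^10, rs, r^11s}; {e, r^10, r^2s, r^12s}; {e, r^10, r^3s, r^13s}; … (11 in all).
So G has 11 subgroups of order 4.

11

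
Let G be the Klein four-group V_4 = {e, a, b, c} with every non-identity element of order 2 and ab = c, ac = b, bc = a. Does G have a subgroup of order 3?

3 does not divide |G| = 4, so by Lagrange no subgroup of order 3 exists.

No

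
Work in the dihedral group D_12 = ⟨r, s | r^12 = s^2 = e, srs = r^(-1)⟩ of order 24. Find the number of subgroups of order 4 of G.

|G| = 24 and 4 | 24, so subgroups of order 4 are possible by Lagrange.
The subgroups of order 4 are: {e, r^6, r^4s, r^10s}; {e, r^6, r^5s, r^11s}; {e, r^6, r^2s, r^8s}; {e, r^3, r^6, r^9}; … (7 in all).
So G has 7 subgroups of order 4.

7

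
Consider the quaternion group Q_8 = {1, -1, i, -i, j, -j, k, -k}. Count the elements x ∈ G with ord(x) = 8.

0

No element of G has order 8 (even though 8 | 8).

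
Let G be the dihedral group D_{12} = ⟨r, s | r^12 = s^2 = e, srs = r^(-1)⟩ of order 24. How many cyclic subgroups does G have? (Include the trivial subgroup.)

18

A cyclic subgroup of order d is generated by each of its φ(d) elements of order d, so the cyclic subgroups of order d number (#elements of order d)/φ(d).
Cyclic subgroups by order — order 1: 1; order 2: 13; order 3: 1; order 4: 1; order 6: 1; order 12: 1.
Total: 18.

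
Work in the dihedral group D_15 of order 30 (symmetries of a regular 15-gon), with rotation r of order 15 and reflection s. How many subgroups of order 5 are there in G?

1

|G| = 30 and 5 | 30, so subgroups of order 5 are possible by Lagrange.
The subgroups of order 5 are: {e, r^3, r^6, r^9, r^12}.
So G has 1 subgroup of order 5.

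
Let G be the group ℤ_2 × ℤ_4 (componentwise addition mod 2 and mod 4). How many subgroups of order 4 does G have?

|G| = 8 and 4 | 8, so subgroups of order 4 are possible by Lagrange.
The subgroups of order 4 are: {(0,0), (0,1), (0,2), (0,3)}; {(0,0), (0,2), (1,0), (1,2)}; {(0,0), (0,2), (1,1), (1,3)}.
So G has 3 subgroups of order 4.

3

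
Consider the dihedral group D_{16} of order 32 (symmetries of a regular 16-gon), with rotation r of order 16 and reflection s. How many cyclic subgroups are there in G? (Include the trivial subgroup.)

A cyclic subgroup of order d is generated by each of its φ(d) elements of order d, so the cyclic subgroups of order d number (#elements of order d)/φ(d).
Cyclic subgroups by order — order 1: 1; order 2: 17; order 4: 1; order 8: 1; order 16: 1.
Total: 21.

21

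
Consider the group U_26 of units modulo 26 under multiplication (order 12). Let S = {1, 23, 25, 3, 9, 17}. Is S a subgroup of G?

Yes

|S| = 6 divides |G| = 12, consistent with Lagrange.
S contains the identity, every element's inverse is in S, and S is closed under ·: it is a subgroup.
In fact S = ⟨17⟩.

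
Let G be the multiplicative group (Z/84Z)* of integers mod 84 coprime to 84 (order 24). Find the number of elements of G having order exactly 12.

No element of G has order 12 (even though 12 | 24).

0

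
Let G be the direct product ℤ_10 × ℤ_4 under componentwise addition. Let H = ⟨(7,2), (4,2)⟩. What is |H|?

|⟨(7,2)⟩| = 10 and |⟨(4,2)⟩| = 10, so |H| is a multiple of lcm(10, 10) = 10 and divides |G| = 40.
Closing under the operation: H = {(0,0), (0,2), (1,0), (1,2), (2,0), (2,2), (3,0), (3,2), (4,0), (4,2), (5,0), (5,2), (6,0), (6,2), (7,0), (7,2), (8,0), (8,2), (9,0), (9,2)}, so |H| = 20.

20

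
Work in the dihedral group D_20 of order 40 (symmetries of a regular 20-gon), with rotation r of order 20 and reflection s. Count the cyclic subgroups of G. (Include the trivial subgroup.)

A cyclic subgroup of order d is generated by each of its φ(d) elements of order d, so the cyclic subgroups of order d number (#elements of order d)/φ(d).
Cyclic subgroups by order — order 1: 1; order 2: 21; order 4: 1; order 5: 1; order 10: 1; order 20: 1.
Total: 26.

26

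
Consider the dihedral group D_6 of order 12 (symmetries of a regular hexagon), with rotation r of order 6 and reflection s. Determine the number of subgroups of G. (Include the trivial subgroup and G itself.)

|G| = 12, so by Lagrange every subgroup order divides 12. Divisors: 1, 2, 3, 4, 6, 12.
Subgroups by order — order 1: 1; order 2: 7; order 3: 1; order 4: 3; order 6: 3; order 12: 1.
Total: 1 + 7 + 1 + 3 + 3 + 1 = 16.

16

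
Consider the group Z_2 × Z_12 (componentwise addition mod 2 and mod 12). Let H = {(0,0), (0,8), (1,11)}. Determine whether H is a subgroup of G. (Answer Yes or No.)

(1,11) ∈ H but its inverse (1,1) ∉ H, so H is not a subgroup.

No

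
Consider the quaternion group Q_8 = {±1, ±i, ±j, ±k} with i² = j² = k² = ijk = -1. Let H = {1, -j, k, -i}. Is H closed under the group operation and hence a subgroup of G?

No

-i ∈ H but its inverse i ∉ H, so H is not a subgroup.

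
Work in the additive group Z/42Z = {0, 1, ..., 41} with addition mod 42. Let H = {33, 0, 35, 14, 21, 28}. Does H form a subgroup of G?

33 ∈ H but its inverse 9 ∉ H, so H is not a subgroup.

No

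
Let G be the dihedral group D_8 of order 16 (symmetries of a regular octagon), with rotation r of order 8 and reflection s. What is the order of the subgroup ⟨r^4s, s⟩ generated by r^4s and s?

|⟨r^4s⟩| = 2 and |⟨s⟩| = 2, so |H| is a multiple of lcm(2, 2) = 2 and divides |G| = 16.
Closing under the operation: H = {e, r^4, s, r^4s}, so |H| = 4.

4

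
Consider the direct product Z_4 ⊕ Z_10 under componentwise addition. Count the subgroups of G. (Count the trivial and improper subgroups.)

16

|G| = 40, so by Lagrange every subgroup order divides 40. Divisors: 1, 2, 4, 5, 8, 10, 20, 40.
Subgroups by order — order 1: 1; order 2: 3; order 4: 3; order 5: 1; order 8: 1; order 10: 3; order 20: 3; order 40: 1.
Total: 1 + 3 + 3 + 1 + 1 + 3 + 3 + 1 = 16.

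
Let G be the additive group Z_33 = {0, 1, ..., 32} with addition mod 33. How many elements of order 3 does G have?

In a cyclic group of order 33, the number of elements of order d (for d | 33) is φ(d).
φ(3) = 2.

2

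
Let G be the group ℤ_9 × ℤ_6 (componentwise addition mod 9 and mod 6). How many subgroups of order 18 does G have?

|G| = 54 and 18 | 54, so subgroups of order 18 are possible by Lagrange.
The subgroups of order 18 are: {(0,0), (0,1), (0,2), (0,3), (0,4), (0,5), (3,0), (3,1), (3,2), (3,3), (3,4), (3,5), (6,0), (6,1), (6,2), (6,3), (6,4), (6,5)}; {(0,0), (0,3), (1,0), (1,3), (2,0), (2,3), (3,0), (3,3), (4,0), (4,3), (5,0), (5,3), (6,0), (6,3), (7,0), (7,3), (8,0), (8,3)}; {(0,0), (0,3), (1,1), (1,4), (2,2), (2,5), (3,0), (3,3), (4,1), (4,4), (5,2), (5,5), (6,0), (6,3), (7,1), (7,4), (8,2), (8,5)}; {(0,0), (0,3), (1,2), (1,5), (2,1), (2,4), (3,0), (3,3), (4,2), (4,5), (5,1), (5,4), (6,0), (6,3), (7,2), (7,5), (8,1), (8,4)}.
So G has 4 subgroups of order 18.

4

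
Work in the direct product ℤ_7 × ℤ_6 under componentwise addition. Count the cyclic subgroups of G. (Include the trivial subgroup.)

8

Each element a generates a cyclic subgroup ⟨a⟩; distinct elements may generate the same one (a cyclic group of order d has φ(d) generators).
Cyclic subgroups by order — order 1: 1; order 2: 1; order 3: 1; order 6: 1; order 7: 1; order 14: 1; order 21: 1; order 42: 1.
Total: 8.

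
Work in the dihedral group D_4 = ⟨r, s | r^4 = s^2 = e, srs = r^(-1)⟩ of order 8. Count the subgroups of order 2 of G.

|G| = 8 and 2 | 8, so subgroups of order 2 are possible by Lagrange.
The subgroups of order 2 are: {e, r^2}; {e, r^2s}; {e, r^3s}; {e, rs}; … (5 in all).
So G has 5 subgroups of order 2.

5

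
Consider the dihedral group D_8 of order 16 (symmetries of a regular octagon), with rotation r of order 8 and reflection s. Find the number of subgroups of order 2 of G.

|G| = 16 and 2 | 16, so subgroups of order 2 are possible by Lagrange.
The subgroups of order 2 are: {e, r^2s}; {e, r^3s}; {e, r^4}; {e, r^4s}; … (9 in all).
So G has 9 subgroups of order 2.

9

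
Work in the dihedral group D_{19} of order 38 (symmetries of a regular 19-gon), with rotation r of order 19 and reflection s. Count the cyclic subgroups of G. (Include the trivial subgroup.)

Each element a generates a cyclic subgroup ⟨a⟩; distinct elements may generate the same one (a cyclic group of order d has φ(d) generators).
Cyclic subgroups by order — order 1: 1; order 2: 19; order 19: 1.
Total: 21.

21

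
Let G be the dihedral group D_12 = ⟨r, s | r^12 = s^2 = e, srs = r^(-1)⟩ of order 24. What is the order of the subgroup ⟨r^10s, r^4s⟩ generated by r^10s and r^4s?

4

|⟨r^10s⟩| = 2 and |⟨r^4s⟩| = 2, so |H| is a multiple of lcm(2, 2) = 2 and divides |G| = 24.
Closing under the operation: H = {e, r^6, r^4s, r^10s}, so |H| = 4.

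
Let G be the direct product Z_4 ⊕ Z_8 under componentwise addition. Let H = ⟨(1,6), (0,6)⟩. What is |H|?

|⟨(1,6)⟩| = 4 and |⟨(0,6)⟩| = 4, so |H| is a multiple of lcm(4, 4) = 4 and divides |G| = 32.
Closing under the operation: H = {(0,0), (0,2), (0,4), (0,6), (1,0), (1,2), (1,4), (1,6), (2,0), (2,2), (2,4), (2,6), (3,0), (3,2), (3,4), (3,6)}, so |H| = 16.

16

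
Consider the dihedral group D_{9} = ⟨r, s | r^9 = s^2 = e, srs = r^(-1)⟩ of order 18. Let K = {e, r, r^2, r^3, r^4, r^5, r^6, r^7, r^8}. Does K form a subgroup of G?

Yes

|K| = 9 divides |G| = 18, consistent with Lagrange.
K contains the identity, every element's inverse is in K, and K is closed under ·: it is a subgroup.
In fact K = ⟨r^4⟩.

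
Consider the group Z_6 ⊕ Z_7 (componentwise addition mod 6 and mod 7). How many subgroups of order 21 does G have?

|G| = 42 and 21 | 42, so subgroups of order 21 are possible by Lagrange.
The subgroups of order 21 are: {(0,0), (0,1), (0,2), (0,3), (0,4), (0,5), (0,6), (2,0), (2,1), (2,2), (2,3), (2,4), (2,5), (2,6), (4,0), (4,1), (4,2), (4,3), (4,4), (4,5), (4,6)}.
So G has 1 subgroup of order 21.

1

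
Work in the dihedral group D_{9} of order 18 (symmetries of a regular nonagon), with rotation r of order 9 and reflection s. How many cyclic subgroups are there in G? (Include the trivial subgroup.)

12

Group the elements of G by the cyclic subgroup they generate; each cyclic subgroup of order d accounts for φ(d) elements.
Cyclic subgroups by order — order 1: 1; order 2: 9; order 3: 1; order 9: 1.
Total: 12.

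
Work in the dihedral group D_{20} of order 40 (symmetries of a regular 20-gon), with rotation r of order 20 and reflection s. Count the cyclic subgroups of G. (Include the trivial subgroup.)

Each element a generates a cyclic subgroup ⟨a⟩; distinct elements may generate the same one (a cyclic group of order d has φ(d) generators).
Cyclic subgroups by order — order 1: 1; order 2: 21; order 4: 1; order 5: 1; order 10: 1; order 20: 1.
Total: 26.

26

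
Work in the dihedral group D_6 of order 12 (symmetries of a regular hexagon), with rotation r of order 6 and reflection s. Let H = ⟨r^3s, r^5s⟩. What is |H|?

6

|⟨r^3s⟩| = 2 and |⟨r^5s⟩| = 2, so |H| is a multiple of lcm(2, 2) = 2 and divides |G| = 12.
Closing under the operation: H = {e, r^2, r^4, rs, r^3s, r^5s}, so |H| = 6.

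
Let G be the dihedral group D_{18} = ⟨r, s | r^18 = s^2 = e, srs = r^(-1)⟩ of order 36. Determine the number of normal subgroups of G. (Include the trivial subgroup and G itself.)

9

G has 45 subgroups. Checking conjugation-invariance by order — order 1: 1/1 normal; order 2: 1/19 normal; order 3: 1/1 normal; order 4: 0/9 normal; order 6: 1/7 normal; order 9: 1/1 normal; order 12: 0/3 normal; order 18: 3/3 normal; order 36: 1/1 normal.
Total normal subgroups: 9.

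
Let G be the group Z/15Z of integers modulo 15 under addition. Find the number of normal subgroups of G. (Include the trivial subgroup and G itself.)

G is abelian, so every subgroup is normal.
G has 4 subgroups in total, hence 4 normal subgroups.

4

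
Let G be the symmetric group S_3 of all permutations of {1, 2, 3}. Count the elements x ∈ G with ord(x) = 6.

No element of G has order 6 (even though 6 | 6).

0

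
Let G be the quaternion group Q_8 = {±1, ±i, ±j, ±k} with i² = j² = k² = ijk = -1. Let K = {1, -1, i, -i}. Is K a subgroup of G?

Yes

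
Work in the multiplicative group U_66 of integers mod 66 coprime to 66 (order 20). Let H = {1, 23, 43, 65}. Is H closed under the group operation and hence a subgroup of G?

|H| = 4 divides |G| = 20, consistent with Lagrange.
H contains the identity, every element's inverse is in H, and H is closed under ·: it is a subgroup.

Yes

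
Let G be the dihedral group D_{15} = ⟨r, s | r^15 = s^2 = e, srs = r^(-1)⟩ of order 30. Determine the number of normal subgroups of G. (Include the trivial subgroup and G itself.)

5

G has 28 subgroups. Checking conjugation-invariance by order — order 1: 1/1 normal; order 2: 0/15 normal; order 3: 1/1 normal; order 5: 1/1 normal; order 6: 0/5 normal; order 10: 0/3 normal; order 15: 1/1 normal; order 30: 1/1 normal.
Total normal subgroups: 5.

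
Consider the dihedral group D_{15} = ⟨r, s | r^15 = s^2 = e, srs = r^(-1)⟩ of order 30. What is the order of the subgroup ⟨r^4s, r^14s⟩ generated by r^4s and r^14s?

|⟨r^4s⟩| = 2 and |⟨r^14s⟩| = 2, so |H| is a multiple of lcm(2, 2) = 2 and divides |G| = 30.
Closing under the operation: H = {e, r^5, r^10, r^4s, r^9s, r^14s}, so |H| = 6.

6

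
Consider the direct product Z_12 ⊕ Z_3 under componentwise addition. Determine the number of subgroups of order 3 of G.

4

|G| = 36 and 3 | 36, so subgroups of order 3 are possible by Lagrange.
The subgroups of order 3 are: {(0,0), (0,1), (0,2)}; {(0,0), (4,0), (8,0)}; {(0,0), (4,1), (8,2)}; {(0,0), (4,2), (8,1)}.
So G has 4 subgroups of order 3.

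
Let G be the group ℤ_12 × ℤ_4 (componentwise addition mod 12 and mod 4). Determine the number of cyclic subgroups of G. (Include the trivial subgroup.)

A cyclic subgroup of order d is generated by each of its φ(d) elements of order d, so the cyclic subgroups of order d number (#elements of order d)/φ(d).
Cyclic subgroups by order — order 1: 1; order 2: 3; order 3: 1; order 4: 6; order 6: 3; order 12: 6.
Total: 20.

20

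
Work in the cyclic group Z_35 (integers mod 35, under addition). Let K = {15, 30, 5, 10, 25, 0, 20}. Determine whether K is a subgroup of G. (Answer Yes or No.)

|K| = 7 divides |G| = 35, consistent with Lagrange.
K contains the identity, every element's inverse is in K, and K is closed under +: it is a subgroup.
In fact K = ⟨20⟩.

Yes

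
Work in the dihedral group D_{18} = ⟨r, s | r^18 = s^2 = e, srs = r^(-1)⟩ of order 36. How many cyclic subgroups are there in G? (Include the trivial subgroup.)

24

A cyclic subgroup of order d is generated by each of its φ(d) elements of order d, so the cyclic subgroups of order d number (#elements of order d)/φ(d).
Cyclic subgroups by order — order 1: 1; order 2: 19; order 3: 1; order 6: 1; order 9: 1; order 18: 1.
Total: 24.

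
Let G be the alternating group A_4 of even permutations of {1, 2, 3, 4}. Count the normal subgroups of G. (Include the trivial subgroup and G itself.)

3

G has 10 subgroups. Checking conjugation-invariance by order — order 1: 1/1 normal; order 2: 0/3 normal; order 3: 0/4 normal; order 4: 1/1 normal; order 12: 1/1 normal.
Total normal subgroups: 3.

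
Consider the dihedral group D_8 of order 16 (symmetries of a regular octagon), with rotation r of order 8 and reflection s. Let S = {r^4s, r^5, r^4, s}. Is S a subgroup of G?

The identity e ∉ S, so S is not a subgroup.

No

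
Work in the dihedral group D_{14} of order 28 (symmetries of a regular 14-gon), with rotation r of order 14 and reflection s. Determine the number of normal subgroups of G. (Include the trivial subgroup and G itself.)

G has 28 subgroups. Checking conjugation-invariance by order — order 1: 1/1 normal; order 2: 1/15 normal; order 4: 0/7 normal; order 7: 1/1 normal; order 14: 3/3 normal; order 28: 1/1 normal.
Total normal subgroups: 7.

7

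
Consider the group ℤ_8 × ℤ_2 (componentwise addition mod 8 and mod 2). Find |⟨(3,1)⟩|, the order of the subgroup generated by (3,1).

The order of (3,1) in Z_8 × Z_2 is lcm(ord(3) in Z_8, ord(1) in Z_2).
ord(3) = 8 and ord(1) = 2, so |⟨(3,1)⟩| = lcm(8, 2) = 8.

8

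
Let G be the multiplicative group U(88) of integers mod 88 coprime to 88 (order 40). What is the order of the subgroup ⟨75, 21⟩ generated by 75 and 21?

|⟨75⟩| = 10 and |⟨21⟩| = 2, so |H| is a multiple of lcm(10, 2) = 10 and divides |G| = 40.
Closing under the operation: H = {1, 3, 7, 9, 13, 21, 25, 27, 29, 39, 49, 59, 61, 63, 67, 75, 79, 81, 85, 87}, so |H| = 20.

20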